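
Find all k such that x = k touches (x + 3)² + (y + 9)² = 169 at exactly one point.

The line touches the circle iff its distance from (−3, −9) is 13:
|1·(−3) + 0·(−9) − k| / √1 = 13
|k − (−3)| = 13, so k = 10 or k = −16.

k = −16 or k = 10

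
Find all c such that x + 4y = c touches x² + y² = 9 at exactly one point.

c = ±3√17

Tangency holds when the distance from the centre (0, 0) to the line equals the radius 3:
|1·0 + 4·0 − c| / √17 = 3
|c| = 3√17.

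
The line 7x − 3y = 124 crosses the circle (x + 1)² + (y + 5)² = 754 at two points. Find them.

(4, −32) and (22, 10)

Express y = (−124 + 7x)/3 and substitute into the circle:
58x² − 1508x + 5104 = 0  ⟹  x² − 26x + 88 = 0
x = 22 or x = 4, giving (22, 10) and (4, −32).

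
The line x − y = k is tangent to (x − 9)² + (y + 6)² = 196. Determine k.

k = 15 ± 14√2

Tangency holds when the distance from the centre (9, −6) to the line equals the radius 14:
|1·9 − 1·(−6) − k| / √2 = 14
|k − (15)| = 14√2.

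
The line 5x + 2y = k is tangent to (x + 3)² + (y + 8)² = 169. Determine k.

k = −31 ± 13√29

Tangency holds when the distance from the centre (−3, −8) to the line equals the radius 13:
|5·(−3) + 2·(−8) − k| / √29 = 13
|k − (−31)| = 13√29.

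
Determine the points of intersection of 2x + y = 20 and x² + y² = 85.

(7, 6) and (9, 2)

From the line, y = −2x + 20. Substituting:
5x² − 80x + 315 = 0  ⟹  x² − 16x + 63 = 0
x = 9 or x = 7, giving (9, 2) and (7, 6).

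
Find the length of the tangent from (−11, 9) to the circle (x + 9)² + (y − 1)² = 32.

6

With centre O = (−9, 1), |OP|² = 68 and r² = 32.
The tangent meets the radius at right angles, so tangent² = |PO|² − r² = 68 − 32 = 36.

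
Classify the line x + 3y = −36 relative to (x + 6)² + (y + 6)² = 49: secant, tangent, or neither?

secant

Substituting the line into the circle gives 10x² + 144x + 207 = 0.
Δ = 20736 − 8280 = 12456.
Two real roots: the line is a secant.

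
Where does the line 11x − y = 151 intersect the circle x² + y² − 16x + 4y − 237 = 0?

Substitute y = 11x − 151:
122x² − 3294x + 21960 = 0  ⟹  x² − 27x + 180 = 0
x = 15 or x = 12, giving (15, 14) and (12, −19).

(12, −19) and (15, 14)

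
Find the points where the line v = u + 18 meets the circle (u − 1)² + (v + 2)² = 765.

(−26, −8) and (7, 25)

Express v = u + 18 and substitute into the circle:
2u² + 38u − 364 = 0  ⟹  u² + 19u − 182 = 0
u = 7 or u = −26, giving (7, 25) and (−26, −8).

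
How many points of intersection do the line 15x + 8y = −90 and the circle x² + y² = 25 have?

Substituting the line into the circle gives 289x² + 2700x + 6500 = 0.
Δ = 7290000 − 7514000 = −224000.
No real roots: the line does not meet the circle.

0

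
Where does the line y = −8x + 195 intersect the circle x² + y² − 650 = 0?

(23, 11) and (25, −5)

Substitute y = −8x + 195:
65x² − 3120x + 37375 = 0  ⟹  x² − 48x + 575 = 0
x = 25 or x = 23, giving (25, −5) and (23, 11).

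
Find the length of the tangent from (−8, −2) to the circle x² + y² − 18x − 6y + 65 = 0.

17

The centre is (9, 3) and r = 5. The square of the distance from P to the centre is 289 + 25 = 314.
The tangent meets the radius at right angles, so tangent² = |PO|² − r² = 314 − 25 = 289.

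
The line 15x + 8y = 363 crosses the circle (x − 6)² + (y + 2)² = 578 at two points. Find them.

Substitute y = (363 − 15x)/8:
289x² − 12138x + 108953 = 0  ⟹  x² − 42x + 377 = 0
x = 29 or x = 13, giving (29, −9) and (13, 21).

(13, 21) and (29, −9)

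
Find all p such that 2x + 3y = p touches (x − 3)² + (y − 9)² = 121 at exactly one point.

The line touches the circle iff its distance from (3, 9) is 11:
|2·3 + 3·9 − p| / √13 = 11
|p − (33)| = 11√13.

p = 33 ± 11√13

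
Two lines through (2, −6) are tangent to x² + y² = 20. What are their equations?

2x − y = 10 and x + 2y = −10

Write the tangent as mx − y + (−6 − m·(2)) = 0 and set its distance from the centre to 2√5:
[m·(−2) − (6)]² = 20(m² + 1)
2m² − 3m − 2 = 0, so m = 2 or m = −1/2.
Through (2, −6) these give 2x − y = 10 and x + 2y = −10.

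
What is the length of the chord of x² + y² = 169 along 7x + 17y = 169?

13√2

The distance from (0, 0) to the line is 169/√338, and r² = 169.
Half the chord is √(r² − d²) = √(169/2), so the full chord is 13√2.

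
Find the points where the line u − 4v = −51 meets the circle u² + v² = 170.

(−7, 11) and (1, 13)

Express v = (51 + u)/4 and substitute into the circle:
17u² + 102u − 119 = 0  ⟹  u² + 6u − 7 = 0
u = 1 or u = −7, giving (1, 13) and (−7, 11).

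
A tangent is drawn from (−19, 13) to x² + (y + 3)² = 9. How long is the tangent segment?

4√38

The centre is (0, −3) and r = 3. The square of the distance from P to the centre is 361 + 256 = 617.
By the tangent–radius right angle, tangent length = √(|PO|² − r²) = √608 = 4√38.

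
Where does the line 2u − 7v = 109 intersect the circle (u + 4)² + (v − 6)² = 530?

(−5, −17) and (9, −13)

Express v = (−109 + 2u)/7 and substitute into the circle:
53u² − 212u − 2385 = 0  ⟹  u² − 4u − 45 = 0
u = 9 or u = −5, giving (9, −13) and (−5, −17).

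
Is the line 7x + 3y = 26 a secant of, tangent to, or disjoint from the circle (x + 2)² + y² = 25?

disjoint

Substituting the line into the circle gives 58x² − 328x + 487 = 0.
Δ = 107584 − 112984 = −5400.
No real roots: the line does not meet the circle.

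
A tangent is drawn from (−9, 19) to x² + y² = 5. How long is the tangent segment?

With centre O = (0, 0), |OP|² = 442 and r² = 5.
The tangent meets the radius at right angles, so tangent² = |PO|² − r² = 442 − 5 = 437.

√437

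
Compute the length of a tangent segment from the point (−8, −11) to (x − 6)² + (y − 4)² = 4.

Centre (6, 4), r² = 4. |PO|² = (−14)² + (−15)² = 421.
Power of the point: PT² = |PO|² − r² = 417, so PT = √417.

√417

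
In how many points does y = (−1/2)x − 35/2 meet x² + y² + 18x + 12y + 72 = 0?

2

Substituting the line into the circle gives 5x² + 118x + 673 = 0.
Discriminant = (118)² − 4·5·(673) = 464 > 0.
Two real roots: the line is a secant.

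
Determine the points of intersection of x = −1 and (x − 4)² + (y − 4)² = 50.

(−1, −1) and (−1, 9)

The line gives x = −1. Substituting into the circle:
y² − 8y − 9 = 0
y = 9 or y = −1, giving (−1, 9) and (−1, −1).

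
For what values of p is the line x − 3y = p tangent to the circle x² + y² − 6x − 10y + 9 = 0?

The line touches the circle iff its distance from (3, 5) is 5:
|1·3 − 3·5 − p| / √10 = 5
|p − (−12)| = 5√10.

p = −12 ± 5√10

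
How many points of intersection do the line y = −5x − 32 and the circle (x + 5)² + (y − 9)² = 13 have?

2

Substituting the line into the circle gives 26x² + 420x + 1693 = 0.
Δ = 176400 − 176072 = 328.
Two real roots: the line is a secant.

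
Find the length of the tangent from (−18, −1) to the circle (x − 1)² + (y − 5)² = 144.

√253

With centre O = (1, 5), |OP|² = 397 and r² = 144.
The tangent meets the radius at right angles, so tangent² = |PO|² − r² = 397 − 144 = 253.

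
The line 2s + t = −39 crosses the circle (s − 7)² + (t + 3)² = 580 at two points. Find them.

(−17, −5) and (−9, −21)

Express t = −2s − 39 and substitute into the circle:
5s² + 130s + 765 = 0  ⟹  s² + 26s + 153 = 0
s = −9 or s = −17, giving (−9, −21) and (−17, −5).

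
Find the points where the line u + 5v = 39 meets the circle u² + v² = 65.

(−1, 8) and (4, 7)

From the line, v = (39 − u)/5. Substituting:
26u² − 78u − 104 = 0  ⟹  u² − 3u − 4 = 0
u = 4 or u = −1, giving (4, 7) and (−1, 8).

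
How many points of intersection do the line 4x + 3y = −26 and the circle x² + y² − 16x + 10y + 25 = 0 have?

0

Centre (8, −5), r² = 64. Distance² from centre to line = (43)²/25 = 1849/25.
Since d² > r², the line lies outside the circle.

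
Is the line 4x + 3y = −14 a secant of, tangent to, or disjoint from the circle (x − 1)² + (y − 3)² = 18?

Centre (1, 3), r² = 18. Distance² from centre to line = (27)²/25 = 729/25.
Since d² > r², the line lies outside the circle.

disjoint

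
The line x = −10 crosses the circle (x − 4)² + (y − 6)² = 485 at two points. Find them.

The line gives x = −10. Substituting into the circle:
y² − 12y − 253 = 0
y = 23 or y = −11, giving (−10, 23) and (−10, −11).

(−10, −11) and (−10, 23)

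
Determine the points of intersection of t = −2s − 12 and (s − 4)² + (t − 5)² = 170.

(−9, 6) and (−3, −6)

Substitute t = −2s − 12:
5s² + 60s + 135 = 0  ⟹  s² + 12s + 27 = 0
s = −3 or s = −9, giving (−3, −6) and (−9, 6).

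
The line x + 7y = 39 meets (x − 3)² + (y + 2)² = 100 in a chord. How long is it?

The distance from (3, −2) to the line is 50/√50, and r² = 100.
Chord = 2√(r² − d²) = 2·√(50) = 10√2.

10√2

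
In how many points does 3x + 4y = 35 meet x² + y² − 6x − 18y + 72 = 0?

Centre (3, 9), r² = 18. Distance² from centre to line = (10)²/25 = 4.
Since d² < r², the line cuts the circle twice.

2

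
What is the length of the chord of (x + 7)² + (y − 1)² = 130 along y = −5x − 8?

Centre (−7, 1), r² = 130. Perpendicular distance d from centre to line = |−26| / √26 = 26/√26.
Half the chord is √(r² − d²) = √(104), so the full chord is 4√26.

4√26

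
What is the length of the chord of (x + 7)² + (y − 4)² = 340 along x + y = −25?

Centre (−7, 4), r² = 340. Perpendicular distance d from centre to line = |22| / √2 = 22/√2.
Chord = 2√(r² − d²) = 2·√(98) = 14√2.

14√2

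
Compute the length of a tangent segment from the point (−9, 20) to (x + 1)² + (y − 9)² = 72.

√113

With centre O = (−1, 9), |OP|² = 185 and r² = 72.
The tangent meets the radius at right angles, so tangent² = |PO|² − r² = 185 − 72 = 113.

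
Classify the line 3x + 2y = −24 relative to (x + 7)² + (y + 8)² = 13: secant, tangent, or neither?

Substituting the line into the circle gives 13x² + 104x + 208 = 0.
Discriminant = (104)² − 4·13·(208) = 0.
A repeated root: the line is tangent.

tangent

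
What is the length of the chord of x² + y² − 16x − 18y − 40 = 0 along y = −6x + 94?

From the line, y = −6x + 94. Substituting:
37x² − 1036x + 7104 = 0  ⟹  x² − 28x + 192 = 0
x = 16 or x = 12, giving (16, −2) and (12, 22).
|(16, −2) − (12, 22)| = √((4)² + (−24)²) = 4√37.

4√37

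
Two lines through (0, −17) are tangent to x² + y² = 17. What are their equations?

4x + y = −17 and 4x − y = 17

Write the tangent as mx − y + (−17 − m·(0)) = 0 and set its distance from the centre to √17:
(0m − (17))² = 17(m² + 1)
m² − 16 = 0, so m = −4 or m = 4.
Through (0, −17) these give 4x + y = −17 and 4x − y = 17.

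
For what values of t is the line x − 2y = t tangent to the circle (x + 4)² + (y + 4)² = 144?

t = 4 ± 12√5

Tangency holds when the distance from the centre (−4, −4) to the line equals the radius 12:
|1·(−4) − 2·(−4) − t| / √5 = 12
|t − (4)| = 12√5.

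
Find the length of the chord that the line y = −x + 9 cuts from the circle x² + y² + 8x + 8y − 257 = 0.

17√2

Substitute y = −x + 9:
2x² − 18x − 104 = 0  ⟹  x² − 9x − 52 = 0
x = 13 or x = −4, giving (13, −4) and (−4, 13).
Chord length = distance between (13, −4) and (−4, 13) = √578 = 17√2.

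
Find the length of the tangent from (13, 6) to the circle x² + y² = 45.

With centre O = (0, 0), |OP|² = 205 and r² = 45.
By the tangent–radius right angle, tangent length = √(|PO|² − r²) = √160 = 4√10.

4√10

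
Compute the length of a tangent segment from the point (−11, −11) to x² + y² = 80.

9√2

Centre (0, 0), r² = 80. |PO|² = (−11)² + (−11)² = 242.
By the tangent–radius right angle, tangent length = √(|PO|² − r²) = √162 = 9√2.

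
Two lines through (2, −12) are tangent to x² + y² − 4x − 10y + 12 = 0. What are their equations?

4x + y = −4 and 4x − y = 20

A line y − (−12) = m(x − (2)) is tangent when its distance from (2, 5) is √17:
[m·(0) − (17)]² = 17(m² + 1)
m² − 16 = 0, so m = −4 or m = 4.
Through (2, −12) these give 4x + y = −4 and 4x − y = 20.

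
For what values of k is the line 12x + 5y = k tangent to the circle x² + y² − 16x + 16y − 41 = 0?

Tangency holds when the distance from the centre (8, −8) to the line equals the radius 13:
|12·8 + 5·(−8) − k| / √169 = 13
|k − (56)| = 13·13, so k = 225 or k = −113.

k = −113 or k = 225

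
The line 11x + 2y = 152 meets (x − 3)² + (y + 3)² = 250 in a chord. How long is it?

The distance from (3, −3) to the line is 125/√125, and r² = 250.
Chord = 2√(r² − d²) = 2·√(125) = 10√5.

10√5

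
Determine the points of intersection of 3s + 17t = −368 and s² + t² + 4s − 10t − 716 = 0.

(−15, −19) and (2, −22)

From the line, t = (−368 − 3s)/17. Substituting:
298s² + 3874s − 8940 = 0  ⟹  s² + 13s − 30 = 0
s = 2 or s = −15, giving (2, −22) and (−15, −19).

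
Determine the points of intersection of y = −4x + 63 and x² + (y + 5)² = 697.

Express y = −4x + 63 and substitute into the circle:
17x² − 544x + 3927 = 0  ⟹  x² − 32x + 231 = 0
x = 21 or x = 11, giving (21, −21) and (11, 19).

(11, 19) and (21, −21)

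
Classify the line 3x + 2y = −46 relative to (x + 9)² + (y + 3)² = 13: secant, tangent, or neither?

Substituting the line into the circle gives 13x² + 312x + 1872 = 0.
Δ = 97344 − 97344 = 0.
A repeated root: the line is tangent.

tangent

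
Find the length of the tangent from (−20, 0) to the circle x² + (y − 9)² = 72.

√409

Centre (0, 9), r² = 72. |PO|² = (−20)² + (−9)² = 481.
By the tangent–radius right angle, tangent length = √(|PO|² − r²) = √409.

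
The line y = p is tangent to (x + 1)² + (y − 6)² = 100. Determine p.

p = −4 or p = 16

The line touches the circle iff its distance from (−1, 6) is 10:
|0·(−1) + 1·6 − p| / √1 = 10
|p − (6)| = 10, so p = 16 or p = −4.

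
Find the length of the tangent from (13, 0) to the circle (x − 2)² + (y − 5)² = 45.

√101

With centre O = (2, 5), |OP|² = 146 and r² = 45.
By the tangent–radius right angle, tangent length = √(|PO|² − r²) = √101.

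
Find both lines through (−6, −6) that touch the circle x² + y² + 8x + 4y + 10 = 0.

x − 3y = 12 and 3x + y = −24

A line y − (−6) = m(x − (−6)) is tangent when its distance from (−4, −2) is √10:
[m·(2) − (4)]² = 10(m² + 1)
3m² + 8m − 3 = 0, so m = 1/3 or m = −3.
Through (−6, −6) these give x − 3y = 12 and 3x + y = −24.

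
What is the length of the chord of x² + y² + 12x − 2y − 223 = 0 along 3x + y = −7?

10√10

The distance from (−6, 1) to the line is 10/√10, and r² = 260.
Half the chord is √(r² − d²) = √(250), so the full chord is 10√10.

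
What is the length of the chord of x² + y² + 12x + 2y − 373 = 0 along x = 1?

38

Centre (−6, −1), r² = 410. Perpendicular distance d from centre to line = |−7| / √1 = 7.
Chord = 2√(r² − d²) = 2·√(361) = 38.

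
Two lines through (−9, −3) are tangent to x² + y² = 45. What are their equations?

x + 2y = −15 and 2x − y = −15

Let a tangent through (−9, −3) have slope m. Its distance from (0, 0) must equal 3√5:
(9m − (3))² = 45(m² + 1)
2m² − 3m − 2 = 0, so m = −1/2 or m = 2.
With m = −1/2: x + 2y = −15. With m = 2: 2x − y = −15.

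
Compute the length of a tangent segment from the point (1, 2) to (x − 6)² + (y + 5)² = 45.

With centre O = (6, −5), |OP|² = 74 and r² = 45.
By the tangent–radius right angle, tangent length = √(|PO|² − r²) = √29.

√29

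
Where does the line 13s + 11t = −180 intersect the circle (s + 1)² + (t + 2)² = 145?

From the line, t = (−180 − 13s)/11. Substituting:
290s² + 4350s + 7540 = 0  ⟹  s² + 15s + 26 = 0
s = −2 or s = −13, giving (−2, −14) and (−13, −1).

(−13, −1) and (−2, −14)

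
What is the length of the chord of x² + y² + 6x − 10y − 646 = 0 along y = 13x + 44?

4√170

Centre (−3, 5), r² = 680. Perpendicular distance d from centre to line = |0| / √170 = 0/√170.
Half the chord is √(r² − d²) = √(680), so the full chord is 4√170.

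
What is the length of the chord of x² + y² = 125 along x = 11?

4

Centre (0, 0), r² = 125. Perpendicular distance d from centre to line = |−11| / √1 = 11.
Half the chord is √(r² − d²) = √(4), so the full chord is 4.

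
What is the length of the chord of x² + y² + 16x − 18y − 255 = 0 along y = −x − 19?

20√2

Substitute y = −x − 19:
2x² + 72x + 448 = 0  ⟹  x² + 36x + 224 = 0
x = −8 or x = −28, giving (−8, −11) and (−28, 9).
Chord length = distance between (−8, −11) and (−28, 9) = √800 = 20√2.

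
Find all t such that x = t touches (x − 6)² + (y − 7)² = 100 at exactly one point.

For a tangent, require d(centre, line) = r = 10.
|1·6 + 0·7 − t| / √1 = 10
|t − (6)| = 10, so t = 16 or t = −4.

t = −4 or t = 16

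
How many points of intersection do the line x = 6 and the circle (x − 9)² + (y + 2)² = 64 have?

2

Substituting the line into the circle gives y² + 4y − 51 = 0.
Δ = 16 − (−204) = 220.
Two real roots: the line is a secant.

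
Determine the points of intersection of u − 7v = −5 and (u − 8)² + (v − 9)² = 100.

(2, 1) and (16, 3)

From the line, v = (5 + u)/7. Substituting:
50u² − 900u + 1600 = 0  ⟹  u² − 18u + 32 = 0
u = 16 or u = 2, giving (16, 3) and (2, 1).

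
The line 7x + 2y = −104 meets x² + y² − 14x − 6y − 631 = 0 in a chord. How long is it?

Centre (7, 3), r² = 689. Perpendicular distance d from centre to line = |159| / √53 = 159/√53.
Chord = 2√(r² − d²) = 2·√(212) = 4√53.

4√53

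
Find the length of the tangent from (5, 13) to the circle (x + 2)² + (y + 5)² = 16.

√357

With centre O = (−2, −5), |OP|² = 373 and r² = 16.
Power of the point: PT² = |PO|² − r² = 357, so PT = √357.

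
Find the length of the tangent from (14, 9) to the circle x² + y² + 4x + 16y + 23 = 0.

10√5

Centre (−2, −8), r² = 45. |PO|² = (16)² + (17)² = 545.
Power of the point: PT² = |PO|² − r² = 500, so PT = 10√5.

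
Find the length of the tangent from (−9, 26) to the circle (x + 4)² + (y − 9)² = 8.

With centre O = (−4, 9), |OP|² = 314 and r² = 8.
By the tangent–radius right angle, tangent length = √(|PO|² − r²) = √306 = 3√34.

3√34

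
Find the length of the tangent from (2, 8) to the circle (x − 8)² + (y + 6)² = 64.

The centre is (8, −6) and r = 8. The square of the distance from P to the centre is 36 + 196 = 232.
By the tangent–radius right angle, tangent length = √(|PO|² − r²) = √168 = 2√42.

2√42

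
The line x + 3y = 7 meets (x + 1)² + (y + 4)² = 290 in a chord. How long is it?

10√10

From the line, y = (7 − x)/3. Substituting:
10x² − 20x − 2240 = 0  ⟹  x² − 2x − 224 = 0
x = 16 or x = −14, giving (16, −3) and (−14, 7).
|(16, −3) − (−14, 7)| = √((30)² + (−10)²) = 10√10.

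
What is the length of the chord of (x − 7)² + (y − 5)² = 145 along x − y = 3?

From the line, y = x − 3. Substituting:
2x² − 30x − 32 = 0  ⟹  x² − 15x − 16 = 0
x = 16 or x = −1, giving (16, 13) and (−1, −4).
|(16, 13) − (−1, −4)| = √((17)² + (17)²) = 17√2.

17√2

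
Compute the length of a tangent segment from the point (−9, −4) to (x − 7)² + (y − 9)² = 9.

Centre (7, 9), r² = 9. |PO|² = (−16)² + (−13)² = 425.
The tangent meets the radius at right angles, so tangent² = |PO|² − r² = 425 − 9 = 416.

4√26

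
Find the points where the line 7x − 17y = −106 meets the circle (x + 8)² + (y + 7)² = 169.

Substitute y = (106 + 7x)/17:
338x² + 7774x + 20280 = 0  ⟹  x² + 23x + 60 = 0
x = −3 or x = −20, giving (−3, 5) and (−20, −2).

(−20, −2) and (−3, 5)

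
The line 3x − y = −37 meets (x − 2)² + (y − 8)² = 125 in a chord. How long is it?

√10

The distance from (2, 8) to the line is 35/√10, and r² = 125.
Chord = 2√(r² − d²) = 2·√(5/2) = √10.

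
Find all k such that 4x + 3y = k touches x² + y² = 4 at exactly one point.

k = −10 or k = 10

The line touches the circle iff its distance from (0, 0) is 2:
|4·0 + 3·0 − k| / √25 = 2
|k| = 2·5, so k = 10 or k = −10.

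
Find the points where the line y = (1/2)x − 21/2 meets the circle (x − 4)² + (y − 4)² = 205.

From the line, y = (−21 + x)/2. Substituting:
5x² − 90x + 85 = 0  ⟹  x² − 18x + 17 = 0
x = 17 or x = 1, giving (17, −2) and (1, −10).

(1, −10) and (17, −2)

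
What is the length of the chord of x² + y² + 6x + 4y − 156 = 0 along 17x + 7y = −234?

The distance from (−3, −2) to the line is 169/√338, and r² = 169.
Chord = 2√(r² − d²) = 2·√(169/2) = 13√2.

13√2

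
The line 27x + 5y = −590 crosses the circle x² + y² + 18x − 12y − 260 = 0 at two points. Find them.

From the line, y = (−590 − 27x)/5. Substituting:
754x² + 33930x + 377000 = 0  ⟹  x² + 45x + 500 = 0
x = −20 or x = −25, giving (−20, −10) and (−25, 17).

(−25, 17) and (−20, −10)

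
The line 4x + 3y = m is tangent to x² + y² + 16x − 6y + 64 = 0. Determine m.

For a tangent, require d(centre, line) = r = 3.
|4·(−8) + 3·3 − m| / √25 = 3
|m − (−23)| = 3·5, so m = −8 or m = −38.

m = −38 or m = −8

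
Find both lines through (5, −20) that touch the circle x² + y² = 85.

9x − 2y = 85 and 7x + 6y = −85

Write the tangent as mx − y + (−20 − m·(5)) = 0 and set its distance from the centre to √85:
[m·(−5) − (20)]² = 85(m² + 1)
12m² − 40m − 63 = 0, so m = 9/2 or m = −7/6.
Through (5, −20) these give 9x − 2y = 85 and 7x + 6y = −85.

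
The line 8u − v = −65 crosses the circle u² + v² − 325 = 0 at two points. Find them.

From the line, v = 8u + 65. Substituting:
65u² + 1040u + 3900 = 0  ⟹  u² + 16u + 60 = 0
u = −6 or u = −10, giving (−6, 17) and (−10, −15).

(−10, −15) and (−6, 17)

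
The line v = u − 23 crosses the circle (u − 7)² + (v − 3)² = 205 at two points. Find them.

Substitute v = u − 23:
2u² − 66u + 520 = 0  ⟹  u² − 33u + 260 = 0
u = 20 or u = 13, giving (20, −3) and (13, −10).

(13, −10) and (20, −3)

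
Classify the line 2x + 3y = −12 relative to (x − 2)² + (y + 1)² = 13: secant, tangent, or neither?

Centre (2, −1), r² = 13. Distance² from centre to line = (13)²/13 = 13.
Since d² = r², the line is tangent.

tangent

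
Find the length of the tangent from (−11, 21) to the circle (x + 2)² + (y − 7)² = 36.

√241

Centre (−2, 7), r² = 36. |PO|² = (−9)² + (14)² = 277.
By the tangent–radius right angle, tangent length = √(|PO|² − r²) = √241.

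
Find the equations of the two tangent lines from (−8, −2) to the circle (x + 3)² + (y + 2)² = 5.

x − 2y = −4 and x + 2y = −12

Write the tangent as mx − y + (−2 − m·(−8)) = 0 and set its distance from the centre to √5:
(5m − (0))² = 5(m² + 1)
4m² − 1 = 0, so m = 1/2 or m = −1/2.
Through (−8, −2) these give x − 2y = −4 and x + 2y = −12.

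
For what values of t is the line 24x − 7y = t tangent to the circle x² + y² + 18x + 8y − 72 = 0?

t = −513 or t = 137

Tangency holds when the distance from the centre (−9, −4) to the line equals the radius 13:
|24·(−9) − 7·(−4) − t| / √625 = 13
|t − (−188)| = 13·25, so t = 137 or t = −513.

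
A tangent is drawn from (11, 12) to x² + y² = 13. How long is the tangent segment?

6√7

The centre is (0, 0) and r = √13. The square of the distance from P to the centre is 121 + 144 = 265.
The tangent meets the radius at right angles, so tangent² = |PO|² − r² = 265 − 13 = 252.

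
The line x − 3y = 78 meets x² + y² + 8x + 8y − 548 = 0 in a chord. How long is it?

6√10

From the line, y = (−78 + x)/3. Substituting:
10x² − 60x − 720 = 0  ⟹  x² − 6x − 72 = 0
x = 12 or x = −6, giving (12, −22) and (−6, −28).
Chord length = distance between (12, −22) and (−6, −28) = √360 = 6√10.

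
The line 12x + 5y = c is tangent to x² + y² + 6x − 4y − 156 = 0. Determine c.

c = −195 or c = 143

The line touches the circle iff its distance from (−3, 2) is 13:
|12·(−3) + 5·2 − c| / √169 = 13
|c − (−26)| = 13·13, so c = 143 or c = −195.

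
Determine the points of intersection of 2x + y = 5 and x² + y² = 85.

(−2, 9) and (6, −7)

Express y = −2x + 5 and substitute into the circle:
5x² − 20x − 60 = 0  ⟹  x² − 4x − 12 = 0
x = 6 or x = −2, giving (6, −7) and (−2, 9).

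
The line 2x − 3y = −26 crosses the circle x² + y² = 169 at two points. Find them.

(−13, 0) and (5, 12)

Substitute y = (26 + 2x)/3:
13x² + 104x − 845 = 0  ⟹  x² + 8x − 65 = 0
x = 5 or x = −13, giving (5, 12) and (−13, 0).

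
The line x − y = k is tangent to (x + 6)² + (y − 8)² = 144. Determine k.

k = −14 ± 12√2

Tangency holds when the distance from the centre (−6, 8) to the line equals the radius 12:
|1·(−6) − 1·8 − k| / √2 = 12
|k − (−14)| = 12√2.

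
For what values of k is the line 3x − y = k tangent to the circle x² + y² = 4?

k = ±2√10

For a tangent, require d(centre, line) = r = 2.
|3·0 − 1·0 − k| / √10 = 2
|k| = 2√10.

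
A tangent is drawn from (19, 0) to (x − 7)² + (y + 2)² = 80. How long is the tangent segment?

With centre O = (7, −2), |OP|² = 148 and r² = 80.
The tangent meets the radius at right angles, so tangent² = |PO|² − r² = 148 − 80 = 68.

2√17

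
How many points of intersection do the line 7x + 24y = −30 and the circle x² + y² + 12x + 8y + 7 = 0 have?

Centre (−6, −4), r² = 45. Distance² from centre to line = (−108)²/625 = 11664/625.
Since d² < r², the line cuts the circle twice.

2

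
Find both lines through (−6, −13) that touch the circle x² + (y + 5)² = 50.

A line y − (−13) = m(x − (−6)) is tangent when its distance from (0, −5) is 5√2:
(6m − (8))² = 50(m² + 1)
7m² + 48m − 7 = 0, so m = −7 or m = 1/7.
With m = −7: 7x + y = −55. With m = 1/7: x − 7y = 85.

7x + y = −55 and x − 7y = 85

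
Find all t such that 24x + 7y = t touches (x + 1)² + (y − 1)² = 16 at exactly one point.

For a tangent, require d(centre, line) = r = 4.
|24·(−1) + 7·1 − t| / √625 = 4
|t − (−17)| = 4·25, so t = 83 or t = −117.

t = −117 or t = 83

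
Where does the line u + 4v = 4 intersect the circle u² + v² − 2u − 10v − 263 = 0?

Express v = (4 − u)/4 and substitute into the circle:
17u² − 4352 = 0  ⟹  u² − 256 = 0
u = 16 or u = −16, giving (16, −3) and (−16, 5).

(−16, 5) and (16, −3)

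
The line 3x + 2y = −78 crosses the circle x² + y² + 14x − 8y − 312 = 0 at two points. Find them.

From the line, y = (−78 − 3x)/2. Substituting:
13x² + 572x + 6084 = 0  ⟹  x² + 44x + 468 = 0
x = −18 or x = −26, giving (−18, −12) and (−26, 0).

(−26, 0) and (−18, −12)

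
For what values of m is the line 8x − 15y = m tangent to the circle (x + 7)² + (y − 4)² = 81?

m = −269 or m = 37

Tangency holds when the distance from the centre (−7, 4) to the line equals the radius 9:
|8·(−7) − 15·4 − m| / √289 = 9
|m − (−116)| = 9·17, so m = 37 or m = −269.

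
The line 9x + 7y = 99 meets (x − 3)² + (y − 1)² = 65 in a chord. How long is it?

From the line, y = (99 − 9x)/7. Substituting:
130x² − 1950x + 5720 = 0  ⟹  x² − 15x + 44 = 0
x = 11 or x = 4, giving (11, 0) and (4, 9).
Chord length = distance between (11, 0) and (4, 9) = √130 = √130.

√130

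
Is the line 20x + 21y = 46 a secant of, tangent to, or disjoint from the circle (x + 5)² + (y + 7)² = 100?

Substituting the line into the circle gives 841x² − 3310x + 4174 = 0.
Δ = 10956100 − 14041336 = −3085236.
No real roots: the line does not meet the circle.

disjoint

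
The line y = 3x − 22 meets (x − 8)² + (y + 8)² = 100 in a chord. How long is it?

6√10

Centre (8, −8), r² = 100. Perpendicular distance d from centre to line = |10| / √10 = 10/√10.
Chord = 2√(r² − d²) = 2·√(90) = 6√10.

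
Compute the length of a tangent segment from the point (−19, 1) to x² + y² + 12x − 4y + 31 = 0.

Centre (−6, 2), r² = 9. |PO|² = (−13)² + (−1)² = 170.
The tangent meets the radius at right angles, so tangent² = |PO|² − r² = 170 − 9 = 161.

√161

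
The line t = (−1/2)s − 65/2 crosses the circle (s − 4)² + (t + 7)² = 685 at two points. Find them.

(−15, −25) and (1, −33)

Express t = (−65 − s)/2 and substitute into the circle:
5s² + 70s − 75 = 0  ⟹  s² + 14s − 15 = 0
s = 1 or s = −15, giving (1, −33) and (−15, −25).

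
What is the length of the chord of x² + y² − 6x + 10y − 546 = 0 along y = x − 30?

From the line, y = x − 30. Substituting:
2x² − 56x + 54 = 0  ⟹  x² − 28x + 27 = 0
x = 27 or x = 1, giving (27, −3) and (1, −29).
|(27, −3) − (1, −29)| = √((26)² + (26)²) = 26√2.

26√2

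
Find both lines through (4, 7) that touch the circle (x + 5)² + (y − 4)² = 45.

2x − y = 1 and x + 2y = 18

Let a tangent through (4, 7) have slope m. Its distance from (−5, 4) must equal 3√5:
[m·(−9) − (−3)]² = 45(m² + 1)
2m² − 3m − 2 = 0, so m = 2 or m = −1/2.
Through (4, 7) these give 2x − y = 1 and x + 2y = 18.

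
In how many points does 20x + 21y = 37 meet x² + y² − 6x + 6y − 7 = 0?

2

d² = (20·3 + 21·(−3) − (37))²/841 = 1600/841; r² = 25.
Since d² < r², the line cuts the circle twice.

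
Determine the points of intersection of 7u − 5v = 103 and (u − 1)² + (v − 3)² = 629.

(−1, −22) and (24, 13)

From the line, v = (−103 + 7u)/5. Substituting:
74u² − 1702u − 1776 = 0  ⟹  u² − 23u − 24 = 0
u = 24 or u = −1, giving (24, 13) and (−1, −22).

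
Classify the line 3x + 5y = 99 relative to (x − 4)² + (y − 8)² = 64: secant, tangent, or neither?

neither

Substituting the line into the circle gives 34x² − 554x + 2281 = 0.
Discriminant = (−554)² − 4·34·(2281) = −3300 < 0.
No real roots: the line does not meet the circle.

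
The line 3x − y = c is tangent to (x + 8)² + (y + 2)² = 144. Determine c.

The line touches the circle iff its distance from (−8, −2) is 12:
|3·(−8) − 1·(−2) − c| / √10 = 12
|c − (−22)| = 12√10.

c = −22 ± 12√10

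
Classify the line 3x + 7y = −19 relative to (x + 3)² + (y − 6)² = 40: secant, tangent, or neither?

Centre (−3, 6), r² = 40. Distance² from centre to line = (52)²/58 = 1352/29.
Since d² > r², the line lies outside the circle.

neither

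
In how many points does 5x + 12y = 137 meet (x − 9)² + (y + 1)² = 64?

1

Substituting the line into the circle gives 169x² − 4082x + 24649 = 0.
Δ = 16662724 − 16662724 = 0.
A repeated root: the line is tangent.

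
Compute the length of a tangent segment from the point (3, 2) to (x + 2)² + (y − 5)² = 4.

With centre O = (−2, 5), |OP|² = 34 and r² = 4.
The tangent meets the radius at right angles, so tangent² = |PO|² − r² = 34 − 4 = 30.

√30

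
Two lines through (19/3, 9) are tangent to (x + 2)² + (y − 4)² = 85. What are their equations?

Write the tangent as mx − y + (9 − m·(19/3)) = 0 and set its distance from the centre to √85:
(−25/3m − (−5))² = 85(m² + 1)
14m² + 75m + 54 = 0, so m = −6/7 or m = −9/2.
With m = −6/7: 6x + 7y = 101. With m = −9/2: 9x + 2y = 75.

6x + 7y = 101 and 9x + 2y = 75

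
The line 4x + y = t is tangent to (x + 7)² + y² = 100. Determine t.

t = −28 ± 10√17

For a tangent, require d(centre, line) = r = 10.
|4·(−7) + 1·0 − t| / √17 = 10
|t − (−28)| = 10√17.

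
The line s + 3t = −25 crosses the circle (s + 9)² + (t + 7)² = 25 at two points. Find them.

Substitute t = (−25 − s)/3:
10s² + 170s + 520 = 0  ⟹  s² + 17s + 52 = 0
s = −4 or s = −13, giving (−4, −7) and (−13, −4).

(−13, −4) and (−4, −7)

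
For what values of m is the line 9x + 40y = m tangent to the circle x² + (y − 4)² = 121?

Tangency holds when the distance from the centre (0, 4) to the line equals the radius 11:
|9·0 + 40·4 − m| / √1681 = 11
|m − (160)| = 11·41, so m = 611 or m = −291.

m = −291 or m = 611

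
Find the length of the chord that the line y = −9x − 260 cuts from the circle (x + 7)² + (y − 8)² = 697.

Substitute y = −9x − 260:
82x² + 4838x + 71176 = 0  ⟹  x² + 59x + 868 = 0
x = −28 or x = −31, giving (−28, −8) and (−31, 19).
|(−28, −8) − (−31, 19)| = √((3)² + (−27)²) = 3√82.

3√82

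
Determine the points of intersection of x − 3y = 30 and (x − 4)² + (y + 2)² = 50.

Express y = (−30 + x)/3 and substitute into the circle:
10x² − 120x + 270 = 0  ⟹  x² − 12x + 27 = 0
x = 9 or x = 3, giving (9, −7) and (3, −9).

(3, −9) and (9, −7)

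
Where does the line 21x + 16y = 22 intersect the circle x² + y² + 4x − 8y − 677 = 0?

(−18, 25) and (14, −17)

Substitute y = (22 − 21x)/16:
697x² + 2788x − 175644 = 0  ⟹  x² + 4x − 252 = 0
x = 14 or x = −18, giving (14, −17) and (−18, 25).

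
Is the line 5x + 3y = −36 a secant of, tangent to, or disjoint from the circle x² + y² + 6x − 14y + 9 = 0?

disjoint

Substituting the line into the circle gives 34x² + 624x + 2889 = 0.
Δ = 389376 − 392904 = −3528.
No real roots: the line does not meet the circle.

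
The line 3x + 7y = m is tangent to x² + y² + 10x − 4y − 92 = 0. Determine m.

The line touches the circle iff its distance from (−5, 2) is 11:
|3·(−5) + 7·2 − m| / √58 = 11
|m − (−1)| = 11√58.

m = −1 ± 11√58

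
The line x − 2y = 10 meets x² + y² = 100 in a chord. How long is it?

Centre (0, 0), r² = 100. Perpendicular distance d from centre to line = |−10| / √5 = 10/√5.
Chord = 2√(r² − d²) = 2·√(80) = 8√5.

8√5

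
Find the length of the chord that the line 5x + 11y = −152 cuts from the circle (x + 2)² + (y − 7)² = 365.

√146

The distance from (−2, 7) to the line is 219/√146, and r² = 365.
Half the chord is √(r² − d²) = √(73/2), so the full chord is √146.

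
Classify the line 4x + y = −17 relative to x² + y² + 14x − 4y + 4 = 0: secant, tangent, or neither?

secant

Centre (−7, 2), r² = 49. Distance² from centre to line = (−9)²/17 = 81/17.
Since d² < r², the line cuts the circle twice.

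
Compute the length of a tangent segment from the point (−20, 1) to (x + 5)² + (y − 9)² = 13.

The centre is (−5, 9) and r = √13. The square of the distance from P to the centre is 225 + 64 = 289.
Power of the point: PT² = |PO|² − r² = 276, so PT = 2√69.

2√69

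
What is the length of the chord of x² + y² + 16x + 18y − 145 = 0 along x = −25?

The line gives x = −25. Substituting into the circle:
y² + 18y + 80 = 0
y = −8 or y = −10, giving (−25, −8) and (−25, −10).
|(−25, −8) − (−25, −10)| = √((0)² + (2)²) = 2.

2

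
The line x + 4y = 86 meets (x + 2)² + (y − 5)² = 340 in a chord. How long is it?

From the line, y = (86 − x)/4. Substituting:
17x² − 68x − 1020 = 0  ⟹  x² − 4x − 60 = 0
x = 10 or x = −6, giving (10, 19) and (−6, 23).
|(10, 19) − (−6, 23)| = √((16)² + (−4)²) = 4√17.

4√17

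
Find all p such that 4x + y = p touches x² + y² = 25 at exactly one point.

p = ±5√17

For a tangent, require d(centre, line) = r = 5.
|4·0 + 1·0 − p| / √17 = 5
|p| = 5√17.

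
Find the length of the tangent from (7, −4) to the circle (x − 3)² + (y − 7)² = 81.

The centre is (3, 7) and r = 9. The square of the distance from P to the centre is 16 + 121 = 137.
The tangent meets the radius at right angles, so tangent² = |PO|² − r² = 137 − 81 = 56.

2√14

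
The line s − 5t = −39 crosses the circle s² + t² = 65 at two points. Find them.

(−4, 7) and (1, 8)

Substitute t = (39 + s)/5:
26s² + 78s − 104 = 0  ⟹  s² + 3s − 4 = 0
s = 1 or s = −4, giving (1, 8) and (−4, 7).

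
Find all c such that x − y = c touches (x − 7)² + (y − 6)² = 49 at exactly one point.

c = 1 ± 7√2

The line touches the circle iff its distance from (7, 6) is 7:
|1·7 − 1·6 − c| / √2 = 7
|c − (1)| = 7√2.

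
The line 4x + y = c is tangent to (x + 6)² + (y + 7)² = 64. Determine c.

The line touches the circle iff its distance from (−6, −7) is 8:
|4·(−6) + 1·(−7) − c| / √17 = 8
|c − (−31)| = 8√17.

c = −31 ± 8√17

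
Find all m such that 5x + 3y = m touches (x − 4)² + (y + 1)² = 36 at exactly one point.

m = 17 ± 6√34

Tangency holds when the distance from the centre (4, −1) to the line equals the radius 6:
|5·4 + 3·(−1) − m| / √34 = 6
|m − (17)| = 6√34.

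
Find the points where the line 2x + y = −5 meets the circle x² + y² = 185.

(−8, 11) and (4, −13)

Substitute y = −2x − 5:
5x² + 20x − 160 = 0  ⟹  x² + 4x − 32 = 0
x = 4 or x = −8, giving (4, −13) and (−8, 11).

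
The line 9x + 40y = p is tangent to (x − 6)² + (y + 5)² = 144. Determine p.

Tangency holds when the distance from the centre (6, −5) to the line equals the radius 12:
|9·6 + 40·(−5) − p| / √1681 = 12
|p − (−146)| = 12·41, so p = 346 or p = −638.

p = −638 or p = 346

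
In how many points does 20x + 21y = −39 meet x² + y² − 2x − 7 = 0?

2

Centre (1, 0), r² = 8. Distance² from centre to line = (59)²/841 = 3481/841.
Since d² < r², the line cuts the circle twice.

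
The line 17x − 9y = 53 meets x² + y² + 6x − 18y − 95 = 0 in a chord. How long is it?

√370

Centre (−3, 9), r² = 185. Perpendicular distance d from centre to line = |−185| / √370 = 185/√370.
Half the chord is √(r² − d²) = √(185/2), so the full chord is √370.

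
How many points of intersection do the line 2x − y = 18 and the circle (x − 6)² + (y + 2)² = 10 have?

Substituting the line into the circle gives 5x² − 76x + 282 = 0.
Discriminant = (−76)² − 4·5·(282) = 136 > 0.
Two real roots: the line is a secant.

2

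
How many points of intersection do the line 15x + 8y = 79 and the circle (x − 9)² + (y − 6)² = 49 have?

Centre (9, 6), r² = 49. Distance² from centre to line = (104)²/289 = 10816/289.
Since d² < r², the line cuts the circle twice.

2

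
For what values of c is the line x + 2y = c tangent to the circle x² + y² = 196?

The line touches the circle iff its distance from (0, 0) is 14:
|1·0 + 2·0 − c| / √5 = 14
|c| = 14√5.

c = ±14√5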